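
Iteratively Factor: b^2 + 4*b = (b)*(b + 4)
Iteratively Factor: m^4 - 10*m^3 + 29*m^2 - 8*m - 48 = (m - 3)*(m^3 - 7*m^2 + 8*m + 16) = (m - 3)*(m + 1)*(m^2 - 8*m + 16) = (m - 4)*(m - 3)*(m + 1)*(m - 4)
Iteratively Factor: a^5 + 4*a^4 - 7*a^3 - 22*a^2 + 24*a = (a - 2)*(a^4 + 6*a^3 + 5*a^2 - 12*a) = (a - 2)*(a + 4)*(a^3 + 2*a^2 - 3*a) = (a - 2)*(a + 3)*(a + 4)*(a^2 - a) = a*(a - 2)*(a + 3)*(a + 4)*(a - 1)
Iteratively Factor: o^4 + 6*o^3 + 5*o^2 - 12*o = (o)*(o^3 + 6*o^2 + 5*o - 12) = o*(o - 1)*(o^2 + 7*o + 12) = o*(o - 1)*(o + 4)*(o + 3)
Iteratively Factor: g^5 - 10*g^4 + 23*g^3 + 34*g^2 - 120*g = (g - 4)*(g^4 - 6*g^3 - g^2 + 30*g) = g*(g - 4)*(g^3 - 6*g^2 - g + 30) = g*(g - 4)*(g - 3)*(g^2 - 3*g - 10) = g*(g - 5)*(g - 4)*(g - 3)*(g + 2)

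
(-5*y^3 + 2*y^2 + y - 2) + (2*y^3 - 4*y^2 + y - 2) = -3*y^3 - 2*y^2 + 2*y - 4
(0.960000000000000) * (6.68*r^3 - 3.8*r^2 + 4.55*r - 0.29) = 6.4128*r^3 - 3.648*r^2 + 4.368*r - 0.2784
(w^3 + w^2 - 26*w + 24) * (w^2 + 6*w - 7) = w^5 + 7*w^4 - 27*w^3 - 139*w^2 + 326*w - 168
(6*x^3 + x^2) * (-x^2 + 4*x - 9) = -6*x^5 + 23*x^4 - 50*x^3 - 9*x^2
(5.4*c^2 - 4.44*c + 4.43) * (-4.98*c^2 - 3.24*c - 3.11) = -26.892*c^4 + 4.6152*c^3 - 24.4698*c^2 - 0.544799999999999*c - 13.7773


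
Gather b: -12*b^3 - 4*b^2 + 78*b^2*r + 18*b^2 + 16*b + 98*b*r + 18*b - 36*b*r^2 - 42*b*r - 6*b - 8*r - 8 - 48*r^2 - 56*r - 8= -12*b^3 + b^2*(78*r + 14) + b*(-36*r^2 + 56*r + 28) - 48*r^2 - 64*r - 16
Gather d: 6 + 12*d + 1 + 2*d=14*d + 7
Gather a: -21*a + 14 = 14 - 21*a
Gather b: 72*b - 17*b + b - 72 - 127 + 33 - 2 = 56*b - 168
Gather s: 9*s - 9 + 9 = 9*s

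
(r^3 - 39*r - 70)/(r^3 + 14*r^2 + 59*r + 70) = (r - 7)/(r + 7)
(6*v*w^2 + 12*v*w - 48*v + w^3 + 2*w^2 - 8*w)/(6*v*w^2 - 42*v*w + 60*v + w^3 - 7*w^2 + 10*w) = (w + 4)/(w - 5)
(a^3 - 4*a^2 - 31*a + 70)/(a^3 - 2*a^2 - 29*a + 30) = (a^2 - 9*a + 14)/(a^2 - 7*a + 6)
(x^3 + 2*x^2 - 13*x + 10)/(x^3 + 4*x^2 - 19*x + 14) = (x + 5)/(x + 7)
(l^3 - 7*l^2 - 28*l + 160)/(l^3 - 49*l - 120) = (l - 4)/(l + 3)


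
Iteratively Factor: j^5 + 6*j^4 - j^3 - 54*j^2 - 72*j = (j)*(j^4 + 6*j^3 - j^2 - 54*j - 72) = j*(j - 3)*(j^3 + 9*j^2 + 26*j + 24) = j*(j - 3)*(j + 2)*(j^2 + 7*j + 12) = j*(j - 3)*(j + 2)*(j + 4)*(j + 3)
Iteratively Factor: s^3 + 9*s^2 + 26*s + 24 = (s + 4)*(s^2 + 5*s + 6) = (s + 2)*(s + 4)*(s + 3)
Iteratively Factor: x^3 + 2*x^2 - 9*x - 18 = (x + 2)*(x^2 - 9) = (x + 2)*(x + 3)*(x - 3)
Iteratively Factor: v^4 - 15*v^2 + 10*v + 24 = (v + 4)*(v^3 - 4*v^2 + v + 6) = (v + 1)*(v + 4)*(v^2 - 5*v + 6) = (v - 3)*(v + 1)*(v + 4)*(v - 2)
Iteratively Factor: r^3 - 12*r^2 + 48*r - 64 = (r - 4)*(r^2 - 8*r + 16) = (r - 4)^2*(r - 4)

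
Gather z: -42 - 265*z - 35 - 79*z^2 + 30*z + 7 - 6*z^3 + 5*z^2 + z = -6*z^3 - 74*z^2 - 234*z - 70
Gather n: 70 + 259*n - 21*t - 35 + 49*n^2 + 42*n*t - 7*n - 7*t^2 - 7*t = 49*n^2 + n*(42*t + 252) - 7*t^2 - 28*t + 35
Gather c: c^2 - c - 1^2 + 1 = c^2 - c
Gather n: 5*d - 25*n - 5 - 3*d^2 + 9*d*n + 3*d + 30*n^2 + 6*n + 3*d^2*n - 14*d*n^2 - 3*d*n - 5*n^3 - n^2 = -3*d^2 + 8*d - 5*n^3 + n^2*(29 - 14*d) + n*(3*d^2 + 6*d - 19) - 5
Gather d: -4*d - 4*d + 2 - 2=-8*d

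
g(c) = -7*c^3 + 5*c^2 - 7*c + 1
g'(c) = -21*c^2 + 10*c - 7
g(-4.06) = 580.30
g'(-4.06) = -393.76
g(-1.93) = 83.46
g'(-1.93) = -104.52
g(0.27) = -0.66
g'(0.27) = -5.83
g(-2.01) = 92.11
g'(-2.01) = -111.94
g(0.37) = -1.26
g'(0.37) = -6.17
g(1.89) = -41.63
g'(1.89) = -63.11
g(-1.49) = 45.69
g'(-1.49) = -68.52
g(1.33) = -15.93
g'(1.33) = -30.85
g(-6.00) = 1735.00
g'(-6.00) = -823.00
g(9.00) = -4760.00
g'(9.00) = -1618.00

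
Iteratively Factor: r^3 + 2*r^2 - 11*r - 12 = (r + 4)*(r^2 - 2*r - 3) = (r - 3)*(r + 4)*(r + 1)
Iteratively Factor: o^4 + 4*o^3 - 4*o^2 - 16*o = (o)*(o^3 + 4*o^2 - 4*o - 16) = o*(o - 2)*(o^2 + 6*o + 8) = o*(o - 2)*(o + 4)*(o + 2)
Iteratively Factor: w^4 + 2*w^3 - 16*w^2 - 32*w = (w)*(w^3 + 2*w^2 - 16*w - 32) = w*(w + 2)*(w^2 - 16) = w*(w - 4)*(w + 2)*(w + 4)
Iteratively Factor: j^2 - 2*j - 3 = (j + 1)*(j - 3)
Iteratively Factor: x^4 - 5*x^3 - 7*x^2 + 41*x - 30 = (x - 5)*(x^3 - 7*x + 6) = (x - 5)*(x + 3)*(x^2 - 3*x + 2) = (x - 5)*(x - 1)*(x + 3)*(x - 2)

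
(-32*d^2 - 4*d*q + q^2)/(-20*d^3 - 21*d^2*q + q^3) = (-8*d + q)/(-5*d^2 - 4*d*q + q^2)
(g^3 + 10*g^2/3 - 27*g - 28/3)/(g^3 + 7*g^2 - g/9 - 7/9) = 3*(g - 4)/(3*g - 1)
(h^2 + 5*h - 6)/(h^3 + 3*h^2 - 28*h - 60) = (h - 1)/(h^2 - 3*h - 10)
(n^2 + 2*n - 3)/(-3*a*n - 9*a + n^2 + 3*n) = (1 - n)/(3*a - n)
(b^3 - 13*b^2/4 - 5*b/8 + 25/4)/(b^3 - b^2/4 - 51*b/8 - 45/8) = (2*b^2 - 9*b + 10)/(2*b^2 - 3*b - 9)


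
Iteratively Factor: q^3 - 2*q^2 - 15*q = (q + 3)*(q^2 - 5*q) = (q - 5)*(q + 3)*(q)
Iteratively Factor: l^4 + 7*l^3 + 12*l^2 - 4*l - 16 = (l + 2)*(l^3 + 5*l^2 + 2*l - 8) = (l - 1)*(l + 2)*(l^2 + 6*l + 8) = (l - 1)*(l + 2)*(l + 4)*(l + 2)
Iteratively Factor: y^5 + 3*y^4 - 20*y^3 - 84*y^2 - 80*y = (y + 2)*(y^4 + y^3 - 22*y^2 - 40*y) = y*(y + 2)*(y^3 + y^2 - 22*y - 40) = y*(y + 2)*(y + 4)*(y^2 - 3*y - 10) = y*(y - 5)*(y + 2)*(y + 4)*(y + 2)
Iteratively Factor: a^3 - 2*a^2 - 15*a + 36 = (a - 3)*(a^2 + a - 12) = (a - 3)^2*(a + 4)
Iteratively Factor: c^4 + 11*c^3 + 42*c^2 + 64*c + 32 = (c + 2)*(c^3 + 9*c^2 + 24*c + 16) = (c + 2)*(c + 4)*(c^2 + 5*c + 4) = (c + 2)*(c + 4)^2*(c + 1)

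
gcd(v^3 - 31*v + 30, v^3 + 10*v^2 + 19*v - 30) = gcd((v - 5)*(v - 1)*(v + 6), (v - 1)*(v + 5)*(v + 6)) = v^2 + 5*v - 6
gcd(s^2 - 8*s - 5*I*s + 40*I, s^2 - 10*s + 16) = s - 8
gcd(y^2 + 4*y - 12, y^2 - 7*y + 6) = 1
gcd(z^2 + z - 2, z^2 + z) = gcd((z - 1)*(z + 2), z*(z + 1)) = 1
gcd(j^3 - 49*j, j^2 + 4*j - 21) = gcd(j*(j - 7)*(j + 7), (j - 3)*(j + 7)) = j + 7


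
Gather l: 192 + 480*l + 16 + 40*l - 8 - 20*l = 500*l + 200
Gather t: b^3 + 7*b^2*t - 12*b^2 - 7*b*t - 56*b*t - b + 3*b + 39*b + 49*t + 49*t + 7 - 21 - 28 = b^3 - 12*b^2 + 41*b + t*(7*b^2 - 63*b + 98) - 42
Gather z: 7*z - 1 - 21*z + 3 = 2 - 14*z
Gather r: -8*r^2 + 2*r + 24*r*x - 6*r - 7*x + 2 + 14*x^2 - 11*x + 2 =-8*r^2 + r*(24*x - 4) + 14*x^2 - 18*x + 4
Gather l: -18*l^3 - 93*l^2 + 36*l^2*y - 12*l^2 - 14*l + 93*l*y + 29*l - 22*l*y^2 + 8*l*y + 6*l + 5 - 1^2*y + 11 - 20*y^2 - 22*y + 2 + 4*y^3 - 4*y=-18*l^3 + l^2*(36*y - 105) + l*(-22*y^2 + 101*y + 21) + 4*y^3 - 20*y^2 - 27*y + 18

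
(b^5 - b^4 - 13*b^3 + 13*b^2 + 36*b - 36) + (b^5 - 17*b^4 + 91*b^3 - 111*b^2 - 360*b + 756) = 2*b^5 - 18*b^4 + 78*b^3 - 98*b^2 - 324*b + 720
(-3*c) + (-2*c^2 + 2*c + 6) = -2*c^2 - c + 6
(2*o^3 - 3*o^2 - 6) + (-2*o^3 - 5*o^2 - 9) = -8*o^2 - 15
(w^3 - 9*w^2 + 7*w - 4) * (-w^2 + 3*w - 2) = -w^5 + 12*w^4 - 36*w^3 + 43*w^2 - 26*w + 8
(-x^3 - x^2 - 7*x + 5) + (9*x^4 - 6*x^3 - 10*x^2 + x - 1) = 9*x^4 - 7*x^3 - 11*x^2 - 6*x + 4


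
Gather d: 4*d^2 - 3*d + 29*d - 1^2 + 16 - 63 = 4*d^2 + 26*d - 48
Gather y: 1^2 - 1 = 0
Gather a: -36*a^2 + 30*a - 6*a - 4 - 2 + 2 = -36*a^2 + 24*a - 4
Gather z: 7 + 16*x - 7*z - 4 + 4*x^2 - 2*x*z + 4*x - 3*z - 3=4*x^2 + 20*x + z*(-2*x - 10)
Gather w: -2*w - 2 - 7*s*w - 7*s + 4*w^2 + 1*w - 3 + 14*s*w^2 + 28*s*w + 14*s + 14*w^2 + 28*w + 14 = 7*s + w^2*(14*s + 18) + w*(21*s + 27) + 9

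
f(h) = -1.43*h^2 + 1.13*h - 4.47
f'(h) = 1.13 - 2.86*h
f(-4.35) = -36.44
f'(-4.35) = 13.57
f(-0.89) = -6.61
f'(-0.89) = 3.68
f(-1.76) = -10.89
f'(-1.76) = 6.16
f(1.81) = -7.11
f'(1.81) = -4.05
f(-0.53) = -5.47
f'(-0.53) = 2.65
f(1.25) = -5.29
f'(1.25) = -2.44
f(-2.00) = -12.45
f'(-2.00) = 6.85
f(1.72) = -6.76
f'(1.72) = -3.79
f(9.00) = -110.13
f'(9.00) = -24.61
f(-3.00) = -20.73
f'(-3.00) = 9.71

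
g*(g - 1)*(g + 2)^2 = g^4 + 3*g^3 - 4*g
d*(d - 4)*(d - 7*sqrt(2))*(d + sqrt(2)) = d^4 - 6*sqrt(2)*d^3 - 4*d^3 - 14*d^2 + 24*sqrt(2)*d^2 + 56*d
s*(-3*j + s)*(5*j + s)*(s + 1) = -15*j^2*s^2 - 15*j^2*s + 2*j*s^3 + 2*j*s^2 + s^4 + s^3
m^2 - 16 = (m - 4)*(m + 4)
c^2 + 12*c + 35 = (c + 5)*(c + 7)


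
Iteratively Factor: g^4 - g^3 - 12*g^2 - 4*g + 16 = (g - 1)*(g^3 - 12*g - 16) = (g - 1)*(g + 2)*(g^2 - 2*g - 8) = (g - 4)*(g - 1)*(g + 2)*(g + 2)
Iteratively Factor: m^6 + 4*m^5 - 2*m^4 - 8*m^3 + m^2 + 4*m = (m - 1)*(m^5 + 5*m^4 + 3*m^3 - 5*m^2 - 4*m) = m*(m - 1)*(m^4 + 5*m^3 + 3*m^2 - 5*m - 4) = m*(m - 1)*(m + 1)*(m^3 + 4*m^2 - m - 4) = m*(m - 1)*(m + 1)*(m + 4)*(m^2 - 1) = m*(m - 1)*(m + 1)^2*(m + 4)*(m - 1)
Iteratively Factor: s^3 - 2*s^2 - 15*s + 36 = (s - 3)*(s^2 + s - 12) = (s - 3)*(s + 4)*(s - 3)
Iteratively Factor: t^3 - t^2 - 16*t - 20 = (t - 5)*(t^2 + 4*t + 4) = (t - 5)*(t + 2)*(t + 2)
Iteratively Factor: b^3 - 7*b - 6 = (b + 2)*(b^2 - 2*b - 3) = (b - 3)*(b + 2)*(b + 1)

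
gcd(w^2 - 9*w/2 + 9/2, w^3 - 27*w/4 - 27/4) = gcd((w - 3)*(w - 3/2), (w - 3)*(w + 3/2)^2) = w - 3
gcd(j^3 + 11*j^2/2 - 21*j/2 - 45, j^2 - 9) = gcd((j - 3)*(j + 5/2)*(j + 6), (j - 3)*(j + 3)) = j - 3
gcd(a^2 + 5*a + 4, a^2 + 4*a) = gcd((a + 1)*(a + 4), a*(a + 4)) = a + 4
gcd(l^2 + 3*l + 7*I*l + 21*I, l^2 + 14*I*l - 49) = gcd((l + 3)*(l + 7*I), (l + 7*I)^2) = l + 7*I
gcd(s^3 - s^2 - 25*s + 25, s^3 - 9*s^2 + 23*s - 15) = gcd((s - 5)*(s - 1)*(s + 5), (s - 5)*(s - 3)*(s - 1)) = s^2 - 6*s + 5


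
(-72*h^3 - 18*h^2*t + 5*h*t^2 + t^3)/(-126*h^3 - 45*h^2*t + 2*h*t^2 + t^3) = (-4*h + t)/(-7*h + t)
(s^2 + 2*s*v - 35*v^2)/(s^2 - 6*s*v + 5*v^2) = (s + 7*v)/(s - v)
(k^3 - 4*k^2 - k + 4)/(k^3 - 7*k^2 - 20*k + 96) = (k^3 - 4*k^2 - k + 4)/(k^3 - 7*k^2 - 20*k + 96)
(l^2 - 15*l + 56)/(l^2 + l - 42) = (l^2 - 15*l + 56)/(l^2 + l - 42)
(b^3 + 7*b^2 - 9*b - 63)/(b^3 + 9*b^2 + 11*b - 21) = (b - 3)/(b - 1)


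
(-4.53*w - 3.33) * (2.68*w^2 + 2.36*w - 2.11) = -12.1404*w^3 - 19.6152*w^2 + 1.6995*w + 7.0263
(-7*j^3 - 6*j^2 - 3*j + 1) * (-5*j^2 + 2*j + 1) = 35*j^5 + 16*j^4 - 4*j^3 - 17*j^2 - j + 1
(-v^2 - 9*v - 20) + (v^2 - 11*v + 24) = 4 - 20*v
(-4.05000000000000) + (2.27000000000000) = -1.78000000000000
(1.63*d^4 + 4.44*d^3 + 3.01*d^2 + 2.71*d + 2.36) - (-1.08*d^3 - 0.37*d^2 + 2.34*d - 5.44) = 1.63*d^4 + 5.52*d^3 + 3.38*d^2 + 0.37*d + 7.8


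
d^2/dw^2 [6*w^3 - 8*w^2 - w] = 36*w - 16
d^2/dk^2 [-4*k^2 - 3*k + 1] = -8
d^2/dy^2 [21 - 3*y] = 0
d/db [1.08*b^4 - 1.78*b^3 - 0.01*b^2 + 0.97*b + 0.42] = 4.32*b^3 - 5.34*b^2 - 0.02*b + 0.97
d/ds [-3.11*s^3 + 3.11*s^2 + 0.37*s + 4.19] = -9.33*s^2 + 6.22*s + 0.37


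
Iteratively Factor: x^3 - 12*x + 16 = (x - 2)*(x^2 + 2*x - 8) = (x - 2)*(x + 4)*(x - 2)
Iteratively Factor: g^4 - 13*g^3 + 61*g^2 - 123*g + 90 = (g - 3)*(g^3 - 10*g^2 + 31*g - 30) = (g - 5)*(g - 3)*(g^2 - 5*g + 6) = (g - 5)*(g - 3)*(g - 2)*(g - 3)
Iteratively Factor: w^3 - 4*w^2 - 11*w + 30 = (w + 3)*(w^2 - 7*w + 10) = (w - 2)*(w + 3)*(w - 5)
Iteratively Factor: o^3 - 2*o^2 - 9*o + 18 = (o + 3)*(o^2 - 5*o + 6) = (o - 2)*(o + 3)*(o - 3)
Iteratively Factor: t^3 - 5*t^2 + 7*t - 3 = (t - 1)*(t^2 - 4*t + 3) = (t - 3)*(t - 1)*(t - 1)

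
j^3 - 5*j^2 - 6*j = j*(j - 6)*(j + 1)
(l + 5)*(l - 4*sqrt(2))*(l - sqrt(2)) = l^3 - 5*sqrt(2)*l^2 + 5*l^2 - 25*sqrt(2)*l + 8*l + 40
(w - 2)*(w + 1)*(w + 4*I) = w^3 - w^2 + 4*I*w^2 - 2*w - 4*I*w - 8*I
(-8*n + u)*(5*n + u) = -40*n^2 - 3*n*u + u^2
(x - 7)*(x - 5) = x^2 - 12*x + 35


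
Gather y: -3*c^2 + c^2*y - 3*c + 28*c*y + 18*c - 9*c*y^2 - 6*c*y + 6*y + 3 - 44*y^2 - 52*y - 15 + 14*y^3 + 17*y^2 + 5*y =-3*c^2 + 15*c + 14*y^3 + y^2*(-9*c - 27) + y*(c^2 + 22*c - 41) - 12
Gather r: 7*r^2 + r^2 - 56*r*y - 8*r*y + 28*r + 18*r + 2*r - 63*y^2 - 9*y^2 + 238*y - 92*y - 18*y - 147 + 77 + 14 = 8*r^2 + r*(48 - 64*y) - 72*y^2 + 128*y - 56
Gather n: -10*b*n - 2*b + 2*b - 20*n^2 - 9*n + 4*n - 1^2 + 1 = -20*n^2 + n*(-10*b - 5)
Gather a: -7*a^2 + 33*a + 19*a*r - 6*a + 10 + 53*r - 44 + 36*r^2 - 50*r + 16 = -7*a^2 + a*(19*r + 27) + 36*r^2 + 3*r - 18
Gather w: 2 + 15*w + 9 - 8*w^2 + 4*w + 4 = -8*w^2 + 19*w + 15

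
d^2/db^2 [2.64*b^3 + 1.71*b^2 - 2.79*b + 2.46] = 15.84*b + 3.42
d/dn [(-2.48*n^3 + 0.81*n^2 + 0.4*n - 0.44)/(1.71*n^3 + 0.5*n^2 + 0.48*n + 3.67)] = (1.77635683940025e-15*n^5 - 2.6251*n^4 - 3.7488*n^3 - 24.8588*n^2 + 6.3854*n + 1.6792)/(2.9241*n^6 + 1.71*n^5 + 1.8916*n^4 + 13.0314*n^3 + 3.9004*n^2 + 3.5232*n + 13.4689)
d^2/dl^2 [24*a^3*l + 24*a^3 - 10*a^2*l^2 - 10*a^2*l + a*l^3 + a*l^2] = 2*a*(-10*a + 3*l + 1)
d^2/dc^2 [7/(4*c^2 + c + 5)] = 14*(-16*c^2 - 4*c + (8*c + 1)^2 - 20)/(4*c^2 + c + 5)^3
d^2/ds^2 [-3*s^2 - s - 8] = -6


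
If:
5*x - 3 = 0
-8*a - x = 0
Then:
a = -3/40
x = 3/5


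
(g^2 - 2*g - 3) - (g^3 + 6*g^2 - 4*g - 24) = -g^3 - 5*g^2 + 2*g + 21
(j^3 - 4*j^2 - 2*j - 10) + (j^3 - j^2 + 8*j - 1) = 2*j^3 - 5*j^2 + 6*j - 11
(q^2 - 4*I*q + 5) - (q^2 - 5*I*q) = I*q + 5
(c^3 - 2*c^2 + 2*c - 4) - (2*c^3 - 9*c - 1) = -c^3 - 2*c^2 + 11*c - 3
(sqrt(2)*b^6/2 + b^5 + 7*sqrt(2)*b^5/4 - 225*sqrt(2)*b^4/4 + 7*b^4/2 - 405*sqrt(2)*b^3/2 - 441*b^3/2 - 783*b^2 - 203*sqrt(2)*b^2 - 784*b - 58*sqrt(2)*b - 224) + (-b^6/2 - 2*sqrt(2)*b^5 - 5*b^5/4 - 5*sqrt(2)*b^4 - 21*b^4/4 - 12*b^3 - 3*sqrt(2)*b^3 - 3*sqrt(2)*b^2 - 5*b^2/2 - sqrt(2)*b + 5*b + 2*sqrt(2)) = -b^6/2 + sqrt(2)*b^6/2 - sqrt(2)*b^5/4 - b^5/4 - 245*sqrt(2)*b^4/4 - 7*b^4/4 - 411*sqrt(2)*b^3/2 - 465*b^3/2 - 1571*b^2/2 - 206*sqrt(2)*b^2 - 779*b - 59*sqrt(2)*b - 224 + 2*sqrt(2)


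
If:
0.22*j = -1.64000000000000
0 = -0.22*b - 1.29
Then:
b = -5.86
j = -7.45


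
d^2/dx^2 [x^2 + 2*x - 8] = 2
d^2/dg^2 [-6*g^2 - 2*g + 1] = -12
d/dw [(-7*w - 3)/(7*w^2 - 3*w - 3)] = (49*w^2 + 42*w + 12)/(49*w^4 - 42*w^3 - 33*w^2 + 18*w + 9)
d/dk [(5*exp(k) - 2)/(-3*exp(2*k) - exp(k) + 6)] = ((5*exp(k) - 2)*(6*exp(k) + 1) - 15*exp(2*k) - 5*exp(k) + 30)*exp(k)/(3*exp(2*k) + exp(k) - 6)^2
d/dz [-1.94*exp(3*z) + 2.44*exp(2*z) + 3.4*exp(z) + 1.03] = (-5.82*exp(2*z) + 4.88*exp(z) + 3.4)*exp(z)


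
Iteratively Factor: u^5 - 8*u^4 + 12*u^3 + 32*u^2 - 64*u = (u)*(u^4 - 8*u^3 + 12*u^2 + 32*u - 64) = u*(u - 4)*(u^3 - 4*u^2 - 4*u + 16) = u*(u - 4)*(u - 2)*(u^2 - 2*u - 8) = u*(u - 4)*(u - 2)*(u + 2)*(u - 4)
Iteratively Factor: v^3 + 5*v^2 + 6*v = (v + 2)*(v^2 + 3*v) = (v + 2)*(v + 3)*(v)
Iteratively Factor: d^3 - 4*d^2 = (d - 4)*(d^2) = d*(d - 4)*(d)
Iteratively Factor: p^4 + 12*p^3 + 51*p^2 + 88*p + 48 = (p + 1)*(p^3 + 11*p^2 + 40*p + 48) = (p + 1)*(p + 4)*(p^2 + 7*p + 12) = (p + 1)*(p + 3)*(p + 4)*(p + 4)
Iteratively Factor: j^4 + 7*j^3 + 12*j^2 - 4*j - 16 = (j - 1)*(j^3 + 8*j^2 + 20*j + 16) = (j - 1)*(j + 2)*(j^2 + 6*j + 8) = (j - 1)*(j + 2)^2*(j + 4)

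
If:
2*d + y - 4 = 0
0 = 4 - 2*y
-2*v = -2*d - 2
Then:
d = 1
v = 2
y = 2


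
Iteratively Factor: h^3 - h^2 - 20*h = (h - 5)*(h^2 + 4*h) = h*(h - 5)*(h + 4)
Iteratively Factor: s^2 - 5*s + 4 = (s - 4)*(s - 1)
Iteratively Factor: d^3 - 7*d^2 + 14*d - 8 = (d - 2)*(d^2 - 5*d + 4) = (d - 4)*(d - 2)*(d - 1)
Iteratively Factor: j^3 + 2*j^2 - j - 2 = (j + 1)*(j^2 + j - 2) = (j - 1)*(j + 1)*(j + 2)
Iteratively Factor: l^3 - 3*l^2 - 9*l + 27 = (l + 3)*(l^2 - 6*l + 9) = (l - 3)*(l + 3)*(l - 3)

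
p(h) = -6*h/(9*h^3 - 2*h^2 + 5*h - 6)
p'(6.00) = 0.01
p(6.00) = -0.02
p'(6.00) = 0.01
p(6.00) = -0.02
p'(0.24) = 1.60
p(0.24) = 0.30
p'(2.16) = 0.14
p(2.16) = -0.15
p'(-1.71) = -0.13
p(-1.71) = -0.16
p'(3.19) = 0.04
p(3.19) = -0.07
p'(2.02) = 0.18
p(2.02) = -0.17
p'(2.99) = 0.05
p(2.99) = -0.08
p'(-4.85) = -0.01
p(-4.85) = -0.03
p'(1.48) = 0.52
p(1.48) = -0.34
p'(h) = -6*h*(-27*h^2 + 4*h - 5)/(9*h^3 - 2*h^2 + 5*h - 6)^2 - 6/(9*h^3 - 2*h^2 + 5*h - 6)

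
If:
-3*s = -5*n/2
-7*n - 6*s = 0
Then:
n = 0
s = 0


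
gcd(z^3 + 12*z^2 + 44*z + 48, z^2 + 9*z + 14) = z + 2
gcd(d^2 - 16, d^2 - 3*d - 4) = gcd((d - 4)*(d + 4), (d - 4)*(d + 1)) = d - 4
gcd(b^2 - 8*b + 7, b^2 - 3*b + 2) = b - 1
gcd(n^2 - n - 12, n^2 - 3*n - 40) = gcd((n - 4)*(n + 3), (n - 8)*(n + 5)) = 1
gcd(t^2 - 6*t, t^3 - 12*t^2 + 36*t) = t^2 - 6*t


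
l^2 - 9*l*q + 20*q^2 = (l - 5*q)*(l - 4*q)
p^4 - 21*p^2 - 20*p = p*(p - 5)*(p + 1)*(p + 4)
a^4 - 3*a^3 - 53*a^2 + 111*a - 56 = (a - 8)*(a - 1)^2*(a + 7)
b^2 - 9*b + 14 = (b - 7)*(b - 2)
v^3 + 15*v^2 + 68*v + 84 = (v + 2)*(v + 6)*(v + 7)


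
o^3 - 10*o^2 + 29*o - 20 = (o - 5)*(o - 4)*(o - 1)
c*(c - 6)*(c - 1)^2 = c^4 - 8*c^3 + 13*c^2 - 6*c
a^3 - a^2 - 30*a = a*(a - 6)*(a + 5)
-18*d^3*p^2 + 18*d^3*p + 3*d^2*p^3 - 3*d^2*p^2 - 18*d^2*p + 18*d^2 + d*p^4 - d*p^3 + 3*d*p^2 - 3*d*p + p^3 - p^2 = (-3*d + p)*(6*d + p)*(p - 1)*(d*p + 1)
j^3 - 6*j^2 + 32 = (j - 4)^2*(j + 2)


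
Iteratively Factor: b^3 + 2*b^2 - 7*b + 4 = (b + 4)*(b^2 - 2*b + 1) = (b - 1)*(b + 4)*(b - 1)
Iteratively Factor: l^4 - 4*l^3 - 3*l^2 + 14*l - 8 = (l - 1)*(l^3 - 3*l^2 - 6*l + 8) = (l - 1)*(l + 2)*(l^2 - 5*l + 4) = (l - 1)^2*(l + 2)*(l - 4)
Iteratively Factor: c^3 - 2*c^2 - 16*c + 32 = (c - 4)*(c^2 + 2*c - 8) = (c - 4)*(c - 2)*(c + 4)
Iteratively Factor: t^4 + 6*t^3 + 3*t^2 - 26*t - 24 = (t + 4)*(t^3 + 2*t^2 - 5*t - 6) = (t - 2)*(t + 4)*(t^2 + 4*t + 3) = (t - 2)*(t + 1)*(t + 4)*(t + 3)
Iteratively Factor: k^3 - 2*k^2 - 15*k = (k + 3)*(k^2 - 5*k) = (k - 5)*(k + 3)*(k)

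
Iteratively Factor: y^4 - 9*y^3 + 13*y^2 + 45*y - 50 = (y - 5)*(y^3 - 4*y^2 - 7*y + 10) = (y - 5)*(y + 2)*(y^2 - 6*y + 5) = (y - 5)*(y - 1)*(y + 2)*(y - 5)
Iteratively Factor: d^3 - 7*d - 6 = (d - 3)*(d^2 + 3*d + 2) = (d - 3)*(d + 2)*(d + 1)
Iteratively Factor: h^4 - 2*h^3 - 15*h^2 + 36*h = (h - 3)*(h^3 + h^2 - 12*h) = (h - 3)^2*(h^2 + 4*h) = h*(h - 3)^2*(h + 4)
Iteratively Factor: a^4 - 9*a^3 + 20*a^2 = (a - 5)*(a^3 - 4*a^2) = a*(a - 5)*(a^2 - 4*a) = a^2*(a - 5)*(a - 4)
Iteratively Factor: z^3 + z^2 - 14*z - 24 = (z + 3)*(z^2 - 2*z - 8) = (z + 2)*(z + 3)*(z - 4)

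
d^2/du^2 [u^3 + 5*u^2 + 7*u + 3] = 6*u + 10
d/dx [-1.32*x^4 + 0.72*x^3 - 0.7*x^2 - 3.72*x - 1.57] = -5.28*x^3 + 2.16*x^2 - 1.4*x - 3.72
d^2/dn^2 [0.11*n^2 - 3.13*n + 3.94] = 0.220000000000000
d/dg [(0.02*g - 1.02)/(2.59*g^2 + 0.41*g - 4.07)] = (-0.0518*g^2 + 5.2836*g + 0.3368)/(6.7081*g^4 + 2.1238*g^3 - 20.9145*g^2 - 3.3374*g + 16.5649)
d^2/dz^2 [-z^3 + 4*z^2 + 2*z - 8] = 8 - 6*z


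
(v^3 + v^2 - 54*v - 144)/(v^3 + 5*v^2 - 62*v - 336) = (v + 3)/(v + 7)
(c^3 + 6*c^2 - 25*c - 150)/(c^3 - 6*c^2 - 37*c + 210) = (c + 5)/(c - 7)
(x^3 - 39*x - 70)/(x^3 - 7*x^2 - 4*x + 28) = (x + 5)/(x - 2)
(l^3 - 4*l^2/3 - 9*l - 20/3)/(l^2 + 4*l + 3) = (3*l^2 - 7*l - 20)/(3*(l + 3))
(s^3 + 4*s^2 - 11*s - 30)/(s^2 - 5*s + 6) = (s^2 + 7*s + 10)/(s - 2)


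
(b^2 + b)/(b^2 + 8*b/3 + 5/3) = 3*b/(3*b + 5)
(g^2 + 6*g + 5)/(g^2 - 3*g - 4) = (g + 5)/(g - 4)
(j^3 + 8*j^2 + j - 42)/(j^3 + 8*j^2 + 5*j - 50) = (j^2 + 10*j + 21)/(j^2 + 10*j + 25)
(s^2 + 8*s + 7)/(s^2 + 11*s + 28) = (s + 1)/(s + 4)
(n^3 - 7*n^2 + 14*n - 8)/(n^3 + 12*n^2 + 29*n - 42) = (n^2 - 6*n + 8)/(n^2 + 13*n + 42)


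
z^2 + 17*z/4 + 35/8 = (z + 7/4)*(z + 5/2)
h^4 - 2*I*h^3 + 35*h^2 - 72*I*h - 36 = (h - 6*I)*(h - I)^2*(h + 6*I)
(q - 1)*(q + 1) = q^2 - 1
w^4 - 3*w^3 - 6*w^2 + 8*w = w*(w - 4)*(w - 1)*(w + 2)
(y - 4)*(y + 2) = y^2 - 2*y - 8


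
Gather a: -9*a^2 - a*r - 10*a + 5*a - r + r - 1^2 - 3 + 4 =-9*a^2 + a*(-r - 5)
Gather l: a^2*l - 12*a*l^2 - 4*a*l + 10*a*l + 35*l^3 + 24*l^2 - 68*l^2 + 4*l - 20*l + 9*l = 35*l^3 + l^2*(-12*a - 44) + l*(a^2 + 6*a - 7)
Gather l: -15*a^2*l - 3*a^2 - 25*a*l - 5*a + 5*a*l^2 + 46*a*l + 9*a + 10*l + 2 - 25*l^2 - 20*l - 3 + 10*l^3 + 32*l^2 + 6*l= -3*a^2 + 4*a + 10*l^3 + l^2*(5*a + 7) + l*(-15*a^2 + 21*a - 4) - 1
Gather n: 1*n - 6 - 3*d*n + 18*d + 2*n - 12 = 18*d + n*(3 - 3*d) - 18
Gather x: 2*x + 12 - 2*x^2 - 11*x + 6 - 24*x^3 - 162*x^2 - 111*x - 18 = -24*x^3 - 164*x^2 - 120*x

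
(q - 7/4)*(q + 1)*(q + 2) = q^3 + 5*q^2/4 - 13*q/4 - 7/2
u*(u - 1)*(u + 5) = u^3 + 4*u^2 - 5*u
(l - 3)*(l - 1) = l^2 - 4*l + 3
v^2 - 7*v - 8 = (v - 8)*(v + 1)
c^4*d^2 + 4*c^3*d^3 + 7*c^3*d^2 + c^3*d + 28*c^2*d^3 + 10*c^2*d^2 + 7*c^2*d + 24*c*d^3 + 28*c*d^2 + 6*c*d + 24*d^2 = (c + 6)*(c + 4*d)*(c*d + 1)*(c*d + d)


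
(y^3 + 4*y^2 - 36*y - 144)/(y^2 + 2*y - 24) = (y^2 - 2*y - 24)/(y - 4)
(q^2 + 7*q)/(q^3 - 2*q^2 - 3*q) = (q + 7)/(q^2 - 2*q - 3)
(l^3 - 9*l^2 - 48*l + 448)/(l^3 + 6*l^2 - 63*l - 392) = (l - 8)/(l + 7)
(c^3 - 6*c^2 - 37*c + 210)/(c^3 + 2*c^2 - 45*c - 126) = (c - 5)/(c + 3)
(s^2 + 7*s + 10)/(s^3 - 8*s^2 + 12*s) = (s^2 + 7*s + 10)/(s*(s^2 - 8*s + 12))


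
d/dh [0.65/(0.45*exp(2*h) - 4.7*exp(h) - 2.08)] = (3.055 - 0.585*exp(h))*exp(h)/(-0.45*exp(2*h) + 4.7*exp(h) + 2.08)^2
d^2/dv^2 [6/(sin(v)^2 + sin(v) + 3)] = 6*(-4*sin(v)^4 - 3*sin(v)^3 + 17*sin(v)^2 + 9*sin(v) - 4)/(sin(v)^2 + sin(v) + 3)^3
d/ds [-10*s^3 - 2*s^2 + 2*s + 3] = -30*s^2 - 4*s + 2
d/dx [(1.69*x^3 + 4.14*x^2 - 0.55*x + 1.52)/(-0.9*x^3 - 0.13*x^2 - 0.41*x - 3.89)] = (-8.88178419700125e-16*x^5 + 3.5063*x^4 - 2.3758*x^3 - 17.3872*x^2 - 31.814*x + 2.7627)/(0.81*x^6 + 0.234*x^5 + 0.7549*x^4 + 7.1086*x^3 + 1.1795*x^2 + 3.1898*x + 15.1321)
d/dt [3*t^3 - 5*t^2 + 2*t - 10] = 9*t^2 - 10*t + 2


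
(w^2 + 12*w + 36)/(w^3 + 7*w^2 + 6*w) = (w + 6)/(w*(w + 1))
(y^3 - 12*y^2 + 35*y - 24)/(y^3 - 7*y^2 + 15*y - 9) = (y - 8)/(y - 3)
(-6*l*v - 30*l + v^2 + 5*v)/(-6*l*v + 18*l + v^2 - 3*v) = (v + 5)/(v - 3)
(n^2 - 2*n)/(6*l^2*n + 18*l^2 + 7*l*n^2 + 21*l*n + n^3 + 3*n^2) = n*(n - 2)/(6*l^2*n + 18*l^2 + 7*l*n^2 + 21*l*n + n^3 + 3*n^2)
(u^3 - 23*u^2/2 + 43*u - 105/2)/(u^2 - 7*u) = (2*u^3 - 23*u^2 + 86*u - 105)/(2*u*(u - 7))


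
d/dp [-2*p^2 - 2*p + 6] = -4*p - 2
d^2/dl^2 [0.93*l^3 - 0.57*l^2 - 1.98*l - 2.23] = 5.58*l - 1.14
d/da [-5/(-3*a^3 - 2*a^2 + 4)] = 5*a*(-9*a - 4)/(3*a^3 + 2*a^2 - 4)^2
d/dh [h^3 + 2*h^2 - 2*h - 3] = 3*h^2 + 4*h - 2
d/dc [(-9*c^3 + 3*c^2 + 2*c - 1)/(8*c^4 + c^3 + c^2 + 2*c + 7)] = 2*(36*c^6 - 24*c^5 - 30*c^4 - 4*c^3 - 91*c^2 + 22*c + 8)/(64*c^8 + 16*c^7 + 17*c^6 + 34*c^5 + 117*c^4 + 18*c^3 + 18*c^2 + 28*c + 49)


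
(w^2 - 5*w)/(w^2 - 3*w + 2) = w*(w - 5)/(w^2 - 3*w + 2)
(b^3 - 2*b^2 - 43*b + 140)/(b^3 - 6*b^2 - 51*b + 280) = (b - 4)/(b - 8)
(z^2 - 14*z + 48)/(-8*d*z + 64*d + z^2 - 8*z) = (z - 6)/(-8*d + z)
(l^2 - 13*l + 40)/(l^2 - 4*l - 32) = (l - 5)/(l + 4)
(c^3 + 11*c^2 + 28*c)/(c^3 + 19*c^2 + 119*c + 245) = c*(c + 4)/(c^2 + 12*c + 35)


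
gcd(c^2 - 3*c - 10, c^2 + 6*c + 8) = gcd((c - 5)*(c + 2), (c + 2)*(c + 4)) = c + 2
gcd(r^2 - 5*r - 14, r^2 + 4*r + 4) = r + 2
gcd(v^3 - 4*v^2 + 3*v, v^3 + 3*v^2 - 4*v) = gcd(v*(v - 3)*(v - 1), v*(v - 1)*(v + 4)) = v^2 - v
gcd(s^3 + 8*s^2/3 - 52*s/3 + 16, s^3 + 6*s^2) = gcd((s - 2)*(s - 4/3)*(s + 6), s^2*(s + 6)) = s + 6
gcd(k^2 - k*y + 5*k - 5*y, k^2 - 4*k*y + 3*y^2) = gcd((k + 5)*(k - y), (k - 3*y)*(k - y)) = -k + y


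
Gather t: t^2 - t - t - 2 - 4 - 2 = t^2 - 2*t - 8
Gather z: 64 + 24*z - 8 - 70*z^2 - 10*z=-70*z^2 + 14*z + 56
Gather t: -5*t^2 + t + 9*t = -5*t^2 + 10*t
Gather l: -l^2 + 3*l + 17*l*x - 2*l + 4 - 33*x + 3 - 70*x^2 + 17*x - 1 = -l^2 + l*(17*x + 1) - 70*x^2 - 16*x + 6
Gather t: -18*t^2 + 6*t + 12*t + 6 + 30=-18*t^2 + 18*t + 36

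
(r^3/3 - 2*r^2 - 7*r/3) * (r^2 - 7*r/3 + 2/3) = r^5/3 - 25*r^4/9 + 23*r^3/9 + 37*r^2/9 - 14*r/9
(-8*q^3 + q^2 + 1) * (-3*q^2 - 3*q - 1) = 24*q^5 + 21*q^4 + 5*q^3 - 4*q^2 - 3*q - 1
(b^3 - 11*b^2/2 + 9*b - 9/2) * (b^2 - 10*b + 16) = b^5 - 31*b^4/2 + 80*b^3 - 365*b^2/2 + 189*b - 72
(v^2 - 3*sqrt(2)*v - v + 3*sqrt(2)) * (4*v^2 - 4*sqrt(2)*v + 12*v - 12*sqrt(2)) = 4*v^4 - 16*sqrt(2)*v^3 + 8*v^3 - 32*sqrt(2)*v^2 + 12*v^2 + 48*v + 48*sqrt(2)*v - 72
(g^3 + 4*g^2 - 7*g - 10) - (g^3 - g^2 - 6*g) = 5*g^2 - g - 10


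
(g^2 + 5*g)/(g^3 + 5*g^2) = 1/g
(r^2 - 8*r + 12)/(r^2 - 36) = (r - 2)/(r + 6)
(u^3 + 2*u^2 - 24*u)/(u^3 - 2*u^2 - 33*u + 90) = u*(u - 4)/(u^2 - 8*u + 15)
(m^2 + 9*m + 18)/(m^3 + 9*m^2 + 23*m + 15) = (m + 6)/(m^2 + 6*m + 5)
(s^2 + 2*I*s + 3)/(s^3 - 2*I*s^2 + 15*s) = (s - I)/(s*(s - 5*I))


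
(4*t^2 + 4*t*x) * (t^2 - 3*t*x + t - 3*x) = 4*t^4 - 8*t^3*x + 4*t^3 - 12*t^2*x^2 - 8*t^2*x - 12*t*x^2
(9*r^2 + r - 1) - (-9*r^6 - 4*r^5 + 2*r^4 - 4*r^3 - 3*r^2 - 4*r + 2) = 9*r^6 + 4*r^5 - 2*r^4 + 4*r^3 + 12*r^2 + 5*r - 3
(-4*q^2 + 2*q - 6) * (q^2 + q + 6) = -4*q^4 - 2*q^3 - 28*q^2 + 6*q - 36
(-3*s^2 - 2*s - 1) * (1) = -3*s^2 - 2*s - 1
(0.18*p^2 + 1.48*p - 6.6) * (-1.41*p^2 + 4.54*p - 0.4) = -0.2538*p^4 - 1.2696*p^3 + 15.9532*p^2 - 30.556*p + 2.64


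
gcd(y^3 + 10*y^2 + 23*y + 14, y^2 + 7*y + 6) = y + 1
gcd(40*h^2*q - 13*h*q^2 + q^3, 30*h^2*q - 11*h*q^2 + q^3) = -5*h*q + q^2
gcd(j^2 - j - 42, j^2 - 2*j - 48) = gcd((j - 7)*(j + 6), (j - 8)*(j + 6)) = j + 6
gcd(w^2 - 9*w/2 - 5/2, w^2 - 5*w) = w - 5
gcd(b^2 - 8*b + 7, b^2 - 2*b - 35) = b - 7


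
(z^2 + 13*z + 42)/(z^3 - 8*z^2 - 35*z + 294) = (z + 7)/(z^2 - 14*z + 49)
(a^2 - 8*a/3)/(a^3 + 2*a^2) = (a - 8/3)/(a*(a + 2))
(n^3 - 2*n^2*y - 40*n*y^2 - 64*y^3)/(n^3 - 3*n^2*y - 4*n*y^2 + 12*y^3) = (n^2 - 4*n*y - 32*y^2)/(n^2 - 5*n*y + 6*y^2)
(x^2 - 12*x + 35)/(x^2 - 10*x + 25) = (x - 7)/(x - 5)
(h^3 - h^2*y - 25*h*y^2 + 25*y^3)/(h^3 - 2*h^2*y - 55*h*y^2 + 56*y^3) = (-h^2 + 25*y^2)/(-h^2 + h*y + 56*y^2)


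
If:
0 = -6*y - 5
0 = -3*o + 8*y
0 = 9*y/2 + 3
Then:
No Solution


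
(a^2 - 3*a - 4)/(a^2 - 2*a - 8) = (a + 1)/(a + 2)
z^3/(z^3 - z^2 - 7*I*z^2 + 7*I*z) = z^2/(z^2 - z - 7*I*z + 7*I)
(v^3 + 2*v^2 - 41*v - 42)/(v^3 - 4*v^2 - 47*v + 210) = (v + 1)/(v - 5)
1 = 1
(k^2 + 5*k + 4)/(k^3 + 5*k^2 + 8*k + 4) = (k + 4)/(k^2 + 4*k + 4)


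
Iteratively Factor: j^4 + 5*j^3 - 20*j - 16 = (j + 4)*(j^3 + j^2 - 4*j - 4) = (j + 2)*(j + 4)*(j^2 - j - 2) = (j + 1)*(j + 2)*(j + 4)*(j - 2)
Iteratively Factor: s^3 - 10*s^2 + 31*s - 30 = (s - 5)*(s^2 - 5*s + 6) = (s - 5)*(s - 2)*(s - 3)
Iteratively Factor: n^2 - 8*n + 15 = (n - 5)*(n - 3)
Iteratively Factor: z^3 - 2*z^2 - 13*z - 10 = (z + 2)*(z^2 - 4*z - 5) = (z + 1)*(z + 2)*(z - 5)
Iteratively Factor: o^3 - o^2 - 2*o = (o - 2)*(o^2 + o) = o*(o - 2)*(o + 1)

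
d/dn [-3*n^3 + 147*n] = 147 - 9*n^2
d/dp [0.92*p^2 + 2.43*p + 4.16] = 1.84*p + 2.43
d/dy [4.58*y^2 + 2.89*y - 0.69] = 9.16*y + 2.89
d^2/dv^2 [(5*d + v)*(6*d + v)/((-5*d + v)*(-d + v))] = 2*d*(1285*d^3 - 705*d^2*v + 75*d*v^2 + 17*v^3)/(125*d^6 - 450*d^5*v + 615*d^4*v^2 - 396*d^3*v^3 + 123*d^2*v^4 - 18*d*v^5 + v^6)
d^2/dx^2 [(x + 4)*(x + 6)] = 2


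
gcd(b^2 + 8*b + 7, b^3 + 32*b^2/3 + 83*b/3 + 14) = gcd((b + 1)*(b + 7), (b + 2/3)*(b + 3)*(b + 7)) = b + 7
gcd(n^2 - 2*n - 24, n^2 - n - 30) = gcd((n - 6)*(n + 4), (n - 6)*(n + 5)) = n - 6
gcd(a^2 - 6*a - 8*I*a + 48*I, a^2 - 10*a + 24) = a - 6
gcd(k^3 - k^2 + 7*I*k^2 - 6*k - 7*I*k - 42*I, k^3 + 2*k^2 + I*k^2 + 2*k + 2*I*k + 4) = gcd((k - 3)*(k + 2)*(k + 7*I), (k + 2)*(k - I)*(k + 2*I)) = k + 2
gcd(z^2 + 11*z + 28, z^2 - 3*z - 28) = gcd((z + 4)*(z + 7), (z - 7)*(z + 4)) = z + 4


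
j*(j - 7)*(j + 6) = j^3 - j^2 - 42*j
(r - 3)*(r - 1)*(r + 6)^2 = r^4 + 8*r^3 - 9*r^2 - 108*r + 108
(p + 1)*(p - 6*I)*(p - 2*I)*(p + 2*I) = p^4 + p^3 - 6*I*p^3 + 4*p^2 - 6*I*p^2 + 4*p - 24*I*p - 24*I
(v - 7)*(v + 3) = v^2 - 4*v - 21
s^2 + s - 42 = (s - 6)*(s + 7)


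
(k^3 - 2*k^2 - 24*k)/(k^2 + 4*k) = k - 6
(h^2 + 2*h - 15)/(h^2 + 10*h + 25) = (h - 3)/(h + 5)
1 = 1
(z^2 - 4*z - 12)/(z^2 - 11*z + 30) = (z + 2)/(z - 5)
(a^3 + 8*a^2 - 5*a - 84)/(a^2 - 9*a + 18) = (a^2 + 11*a + 28)/(a - 6)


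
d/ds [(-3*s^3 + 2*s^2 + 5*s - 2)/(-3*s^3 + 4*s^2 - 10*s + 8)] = 2*(-3*s^4 + 45*s^3 - 65*s^2 + 24*s + 10)/(9*s^6 - 24*s^5 + 76*s^4 - 128*s^3 + 164*s^2 - 160*s + 64)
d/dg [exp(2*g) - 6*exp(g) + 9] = 2*(exp(g) - 3)*exp(g)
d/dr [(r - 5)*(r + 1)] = 2*r - 4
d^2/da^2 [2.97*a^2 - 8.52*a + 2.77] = 5.94000000000000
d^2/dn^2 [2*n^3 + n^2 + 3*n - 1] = 12*n + 2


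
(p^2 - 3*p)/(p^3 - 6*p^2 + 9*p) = 1/(p - 3)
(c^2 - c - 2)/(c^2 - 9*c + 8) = (c^2 - c - 2)/(c^2 - 9*c + 8)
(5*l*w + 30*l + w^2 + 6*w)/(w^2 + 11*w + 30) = (5*l + w)/(w + 5)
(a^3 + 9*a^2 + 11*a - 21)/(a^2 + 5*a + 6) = (a^2 + 6*a - 7)/(a + 2)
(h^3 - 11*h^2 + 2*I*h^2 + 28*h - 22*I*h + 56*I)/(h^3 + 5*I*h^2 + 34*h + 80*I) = (h^2 - 11*h + 28)/(h^2 + 3*I*h + 40)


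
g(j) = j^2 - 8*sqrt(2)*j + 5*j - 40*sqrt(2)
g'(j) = 2*j - 8*sqrt(2) + 5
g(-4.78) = -3.54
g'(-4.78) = -15.87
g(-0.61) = -52.35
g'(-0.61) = -7.53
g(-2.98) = -28.87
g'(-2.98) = -12.27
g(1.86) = -64.85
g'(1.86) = -2.59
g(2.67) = -66.30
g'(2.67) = -0.97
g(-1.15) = -47.99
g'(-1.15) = -8.61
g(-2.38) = -35.88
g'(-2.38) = -11.07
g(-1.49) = -44.94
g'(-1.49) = -9.29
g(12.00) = 11.67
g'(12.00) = 17.69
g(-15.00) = 263.14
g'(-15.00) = -36.31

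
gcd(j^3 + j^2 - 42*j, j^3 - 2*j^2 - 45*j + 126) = j^2 + j - 42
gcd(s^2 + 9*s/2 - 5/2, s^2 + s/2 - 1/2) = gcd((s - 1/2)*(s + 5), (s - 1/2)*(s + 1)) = s - 1/2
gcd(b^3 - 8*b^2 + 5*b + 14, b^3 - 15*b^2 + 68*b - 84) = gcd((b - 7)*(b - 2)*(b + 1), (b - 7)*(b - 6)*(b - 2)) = b^2 - 9*b + 14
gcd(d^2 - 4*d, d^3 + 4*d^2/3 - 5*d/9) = d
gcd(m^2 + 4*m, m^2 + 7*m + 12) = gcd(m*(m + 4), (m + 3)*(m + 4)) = m + 4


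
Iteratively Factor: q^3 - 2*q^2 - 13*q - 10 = (q + 2)*(q^2 - 4*q - 5) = (q - 5)*(q + 2)*(q + 1)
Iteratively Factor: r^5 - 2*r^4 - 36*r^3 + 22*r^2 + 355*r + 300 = (r - 5)*(r^4 + 3*r^3 - 21*r^2 - 83*r - 60) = (r - 5)*(r + 4)*(r^3 - r^2 - 17*r - 15) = (r - 5)^2*(r + 4)*(r^2 + 4*r + 3) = (r - 5)^2*(r + 1)*(r + 4)*(r + 3)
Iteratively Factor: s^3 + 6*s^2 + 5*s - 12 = (s + 3)*(s^2 + 3*s - 4) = (s - 1)*(s + 3)*(s + 4)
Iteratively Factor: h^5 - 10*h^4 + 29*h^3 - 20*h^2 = (h)*(h^4 - 10*h^3 + 29*h^2 - 20*h) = h*(h - 1)*(h^3 - 9*h^2 + 20*h) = h*(h - 4)*(h - 1)*(h^2 - 5*h) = h*(h - 5)*(h - 4)*(h - 1)*(h)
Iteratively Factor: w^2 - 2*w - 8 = (w + 2)*(w - 4)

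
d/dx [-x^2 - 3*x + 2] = -2*x - 3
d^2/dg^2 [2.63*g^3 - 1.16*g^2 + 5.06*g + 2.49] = 15.78*g - 2.32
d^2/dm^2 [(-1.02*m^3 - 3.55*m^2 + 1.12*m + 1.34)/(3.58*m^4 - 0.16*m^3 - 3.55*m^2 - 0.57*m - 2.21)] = (-26.145456*m^9 - 272.98932*m^8 + 106.673976*m^7 + 214.818236000001*m^6 - 388.311288*m^5 - 956.414376*m^4 + 253.77273*m^3 + 383.926494*m^2 - 69.186456*m - 57.654046)/(45.882712*m^12 - 6.151872*m^11 - 136.219716*m^10 - 9.7195*m^9 + 52.064454*m^8 + 44.967132*m^7 + 125.159603*m^6 - 2.179551*m^5 - 35.768838*m^4 - 29.361171*m^3 - 54.169752*m^2 - 8.351811*m - 10.793861)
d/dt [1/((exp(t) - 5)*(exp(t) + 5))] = -2*exp(2*t)/(exp(4*t) - 50*exp(2*t) + 625)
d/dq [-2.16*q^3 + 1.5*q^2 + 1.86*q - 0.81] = -6.48*q^2 + 3.0*q + 1.86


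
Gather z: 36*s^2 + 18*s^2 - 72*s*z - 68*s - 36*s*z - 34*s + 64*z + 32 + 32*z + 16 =54*s^2 - 102*s + z*(96 - 108*s) + 48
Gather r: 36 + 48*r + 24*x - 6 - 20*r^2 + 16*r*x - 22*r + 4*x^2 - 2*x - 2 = -20*r^2 + r*(16*x + 26) + 4*x^2 + 22*x + 28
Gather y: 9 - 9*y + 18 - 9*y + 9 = 36 - 18*y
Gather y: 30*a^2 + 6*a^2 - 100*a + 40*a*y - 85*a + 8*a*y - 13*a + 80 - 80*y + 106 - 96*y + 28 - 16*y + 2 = 36*a^2 - 198*a + y*(48*a - 192) + 216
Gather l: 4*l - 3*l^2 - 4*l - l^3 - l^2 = -l^3 - 4*l^2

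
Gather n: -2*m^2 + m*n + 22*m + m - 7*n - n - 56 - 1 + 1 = -2*m^2 + 23*m + n*(m - 8) - 56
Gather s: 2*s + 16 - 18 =2*s - 2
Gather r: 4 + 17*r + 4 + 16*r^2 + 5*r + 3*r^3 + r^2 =3*r^3 + 17*r^2 + 22*r + 8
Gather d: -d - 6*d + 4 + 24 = 28 - 7*d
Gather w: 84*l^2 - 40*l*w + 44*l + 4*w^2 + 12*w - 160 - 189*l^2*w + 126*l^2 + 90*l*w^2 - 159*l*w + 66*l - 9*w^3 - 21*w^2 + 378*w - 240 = 210*l^2 + 110*l - 9*w^3 + w^2*(90*l - 17) + w*(-189*l^2 - 199*l + 390) - 400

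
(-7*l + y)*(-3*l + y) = 21*l^2 - 10*l*y + y^2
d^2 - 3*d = d*(d - 3)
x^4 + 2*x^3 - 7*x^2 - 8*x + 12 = (x - 2)*(x - 1)*(x + 2)*(x + 3)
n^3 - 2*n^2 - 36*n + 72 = (n - 6)*(n - 2)*(n + 6)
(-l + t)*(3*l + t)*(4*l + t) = -12*l^3 + 5*l^2*t + 6*l*t^2 + t^3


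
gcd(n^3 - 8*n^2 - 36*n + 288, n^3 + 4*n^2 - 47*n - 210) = n + 6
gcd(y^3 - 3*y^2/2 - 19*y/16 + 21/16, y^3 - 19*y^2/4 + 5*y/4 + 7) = y^2 - 3*y/4 - 7/4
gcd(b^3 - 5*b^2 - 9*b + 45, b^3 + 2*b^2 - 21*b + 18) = b - 3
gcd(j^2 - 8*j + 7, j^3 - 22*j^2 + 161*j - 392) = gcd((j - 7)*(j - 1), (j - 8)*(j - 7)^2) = j - 7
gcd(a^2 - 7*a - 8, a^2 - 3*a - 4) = a + 1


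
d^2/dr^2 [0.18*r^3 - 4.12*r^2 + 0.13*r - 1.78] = 1.08*r - 8.24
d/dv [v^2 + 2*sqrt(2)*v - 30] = 2*v + 2*sqrt(2)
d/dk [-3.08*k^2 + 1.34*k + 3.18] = 1.34 - 6.16*k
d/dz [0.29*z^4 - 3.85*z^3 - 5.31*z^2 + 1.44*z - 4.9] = 1.16*z^3 - 11.55*z^2 - 10.62*z + 1.44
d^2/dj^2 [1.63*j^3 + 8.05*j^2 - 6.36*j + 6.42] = 9.78*j + 16.1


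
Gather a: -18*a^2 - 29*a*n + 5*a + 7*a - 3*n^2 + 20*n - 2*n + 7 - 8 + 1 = -18*a^2 + a*(12 - 29*n) - 3*n^2 + 18*n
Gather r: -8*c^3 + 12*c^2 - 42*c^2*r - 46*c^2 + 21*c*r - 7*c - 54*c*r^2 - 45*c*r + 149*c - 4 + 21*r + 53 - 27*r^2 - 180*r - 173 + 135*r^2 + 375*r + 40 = -8*c^3 - 34*c^2 + 142*c + r^2*(108 - 54*c) + r*(-42*c^2 - 24*c + 216) - 84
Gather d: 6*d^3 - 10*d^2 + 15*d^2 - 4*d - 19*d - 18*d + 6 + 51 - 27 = 6*d^3 + 5*d^2 - 41*d + 30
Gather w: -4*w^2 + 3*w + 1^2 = -4*w^2 + 3*w + 1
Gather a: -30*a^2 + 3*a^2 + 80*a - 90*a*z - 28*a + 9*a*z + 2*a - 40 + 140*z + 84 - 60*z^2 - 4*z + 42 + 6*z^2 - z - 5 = -27*a^2 + a*(54 - 81*z) - 54*z^2 + 135*z + 81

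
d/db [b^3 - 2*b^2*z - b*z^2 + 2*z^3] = 3*b^2 - 4*b*z - z^2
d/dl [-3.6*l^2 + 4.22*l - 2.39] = 4.22 - 7.2*l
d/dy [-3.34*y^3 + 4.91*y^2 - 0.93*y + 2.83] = -10.02*y^2 + 9.82*y - 0.93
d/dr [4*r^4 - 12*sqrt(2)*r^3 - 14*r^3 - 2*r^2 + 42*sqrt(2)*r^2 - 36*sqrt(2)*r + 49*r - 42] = 16*r^3 - 36*sqrt(2)*r^2 - 42*r^2 - 4*r + 84*sqrt(2)*r - 36*sqrt(2) + 49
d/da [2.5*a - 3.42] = 2.50000000000000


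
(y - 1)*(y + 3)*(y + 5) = y^3 + 7*y^2 + 7*y - 15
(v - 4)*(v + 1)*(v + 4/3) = v^3 - 5*v^2/3 - 8*v - 16/3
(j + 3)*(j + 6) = j^2 + 9*j + 18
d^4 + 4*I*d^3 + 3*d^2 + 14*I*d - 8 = (d - 2*I)*(d + I)^2*(d + 4*I)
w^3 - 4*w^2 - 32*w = w*(w - 8)*(w + 4)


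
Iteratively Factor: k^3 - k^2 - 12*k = (k + 3)*(k^2 - 4*k) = (k - 4)*(k + 3)*(k)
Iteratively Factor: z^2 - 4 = (z - 2)*(z + 2)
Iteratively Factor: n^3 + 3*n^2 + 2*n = (n + 2)*(n^2 + n) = (n + 1)*(n + 2)*(n)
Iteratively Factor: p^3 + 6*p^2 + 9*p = (p)*(p^2 + 6*p + 9) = p*(p + 3)*(p + 3)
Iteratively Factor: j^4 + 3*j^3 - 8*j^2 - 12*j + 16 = (j - 2)*(j^3 + 5*j^2 + 2*j - 8) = (j - 2)*(j + 4)*(j^2 + j - 2) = (j - 2)*(j + 2)*(j + 4)*(j - 1)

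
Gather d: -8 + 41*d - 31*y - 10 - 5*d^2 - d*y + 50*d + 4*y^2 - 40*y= -5*d^2 + d*(91 - y) + 4*y^2 - 71*y - 18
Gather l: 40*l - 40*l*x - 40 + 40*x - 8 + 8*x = l*(40 - 40*x) + 48*x - 48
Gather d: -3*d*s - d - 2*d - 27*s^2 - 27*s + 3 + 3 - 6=d*(-3*s - 3) - 27*s^2 - 27*s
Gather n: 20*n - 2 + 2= 20*n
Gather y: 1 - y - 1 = -y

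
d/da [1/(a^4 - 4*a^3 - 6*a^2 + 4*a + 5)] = 4*(-a^3 + 3*a^2 + 3*a - 1)/(a^4 - 4*a^3 - 6*a^2 + 4*a + 5)^2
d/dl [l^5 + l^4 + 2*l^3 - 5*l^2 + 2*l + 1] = 5*l^4 + 4*l^3 + 6*l^2 - 10*l + 2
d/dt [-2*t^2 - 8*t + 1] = -4*t - 8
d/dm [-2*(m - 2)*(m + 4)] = -4*m - 4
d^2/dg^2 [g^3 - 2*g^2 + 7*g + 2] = 6*g - 4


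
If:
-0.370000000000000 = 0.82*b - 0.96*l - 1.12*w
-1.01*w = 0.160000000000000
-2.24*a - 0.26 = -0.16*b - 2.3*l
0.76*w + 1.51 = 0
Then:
No Solution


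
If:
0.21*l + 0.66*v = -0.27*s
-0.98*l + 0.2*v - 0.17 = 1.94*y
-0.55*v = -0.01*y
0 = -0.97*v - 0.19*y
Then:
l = -0.17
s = 0.13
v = 0.00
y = 0.00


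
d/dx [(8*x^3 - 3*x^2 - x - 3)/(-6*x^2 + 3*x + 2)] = (-48*x^4 + 48*x^3 + 33*x^2 - 48*x + 7)/(36*x^4 - 36*x^3 - 15*x^2 + 12*x + 4)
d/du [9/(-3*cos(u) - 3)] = -3*sin(u)/(cos(u) + 1)^2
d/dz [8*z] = 8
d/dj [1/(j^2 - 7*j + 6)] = (7 - 2*j)/(j^2 - 7*j + 6)^2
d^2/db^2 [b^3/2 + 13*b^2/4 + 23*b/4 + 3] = 3*b + 13/2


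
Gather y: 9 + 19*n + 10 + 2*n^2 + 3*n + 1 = 2*n^2 + 22*n + 20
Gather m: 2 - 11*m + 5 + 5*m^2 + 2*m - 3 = 5*m^2 - 9*m + 4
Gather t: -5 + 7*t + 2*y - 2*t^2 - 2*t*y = -2*t^2 + t*(7 - 2*y) + 2*y - 5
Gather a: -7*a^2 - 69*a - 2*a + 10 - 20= -7*a^2 - 71*a - 10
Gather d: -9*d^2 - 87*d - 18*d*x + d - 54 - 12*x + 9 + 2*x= -9*d^2 + d*(-18*x - 86) - 10*x - 45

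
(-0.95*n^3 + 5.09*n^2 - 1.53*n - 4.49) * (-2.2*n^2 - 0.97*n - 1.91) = 2.09*n^5 - 10.2765*n^4 + 0.243200000000001*n^3 + 1.6402*n^2 + 7.2776*n + 8.5759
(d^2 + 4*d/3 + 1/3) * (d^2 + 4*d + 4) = d^4 + 16*d^3/3 + 29*d^2/3 + 20*d/3 + 4/3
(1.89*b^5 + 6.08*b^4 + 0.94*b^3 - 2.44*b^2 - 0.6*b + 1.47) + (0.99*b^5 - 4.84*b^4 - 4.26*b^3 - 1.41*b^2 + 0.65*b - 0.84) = 2.88*b^5 + 1.24*b^4 - 3.32*b^3 - 3.85*b^2 + 0.05*b + 0.63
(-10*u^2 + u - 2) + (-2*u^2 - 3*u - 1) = -12*u^2 - 2*u - 3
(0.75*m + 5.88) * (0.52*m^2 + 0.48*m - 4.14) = 0.39*m^3 + 3.4176*m^2 - 0.2826*m - 24.3432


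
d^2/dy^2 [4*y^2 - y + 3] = 8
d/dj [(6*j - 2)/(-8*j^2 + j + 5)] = 16*(3*j^2 - 2*j + 2)/(64*j^4 - 16*j^3 - 79*j^2 + 10*j + 25)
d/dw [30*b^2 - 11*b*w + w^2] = -11*b + 2*w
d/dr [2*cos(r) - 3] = -2*sin(r)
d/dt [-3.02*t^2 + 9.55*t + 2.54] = 9.55 - 6.04*t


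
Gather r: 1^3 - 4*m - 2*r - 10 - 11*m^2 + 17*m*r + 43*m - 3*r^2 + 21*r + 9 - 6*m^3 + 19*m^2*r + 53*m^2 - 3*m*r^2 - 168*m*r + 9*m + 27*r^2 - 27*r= -6*m^3 + 42*m^2 + 48*m + r^2*(24 - 3*m) + r*(19*m^2 - 151*m - 8)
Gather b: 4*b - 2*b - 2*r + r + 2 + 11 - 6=2*b - r + 7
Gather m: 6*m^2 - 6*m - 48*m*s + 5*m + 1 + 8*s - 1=6*m^2 + m*(-48*s - 1) + 8*s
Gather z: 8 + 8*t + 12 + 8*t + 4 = 16*t + 24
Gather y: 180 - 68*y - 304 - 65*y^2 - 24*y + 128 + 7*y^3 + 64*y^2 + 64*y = 7*y^3 - y^2 - 28*y + 4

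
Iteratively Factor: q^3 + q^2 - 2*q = (q + 2)*(q^2 - q) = (q - 1)*(q + 2)*(q)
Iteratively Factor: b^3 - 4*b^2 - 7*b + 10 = (b - 5)*(b^2 + b - 2) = (b - 5)*(b + 2)*(b - 1)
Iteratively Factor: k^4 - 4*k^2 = (k + 2)*(k^3 - 2*k^2) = k*(k + 2)*(k^2 - 2*k) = k*(k - 2)*(k + 2)*(k)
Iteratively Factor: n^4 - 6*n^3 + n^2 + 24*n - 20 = (n + 2)*(n^3 - 8*n^2 + 17*n - 10) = (n - 1)*(n + 2)*(n^2 - 7*n + 10) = (n - 5)*(n - 1)*(n + 2)*(n - 2)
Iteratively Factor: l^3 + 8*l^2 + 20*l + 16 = (l + 2)*(l^2 + 6*l + 8) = (l + 2)^2*(l + 4)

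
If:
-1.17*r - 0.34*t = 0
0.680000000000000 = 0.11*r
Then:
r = 6.18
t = -21.27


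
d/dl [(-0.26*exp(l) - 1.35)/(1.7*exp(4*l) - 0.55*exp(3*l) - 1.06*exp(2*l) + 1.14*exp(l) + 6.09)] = (1.326*exp(4*l) + 8.894*exp(3*l) - 2.5031*exp(2*l) - 2.862*exp(l) - 0.0444)*exp(l)/(2.89*exp(8*l) - 1.87*exp(7*l) - 3.3015*exp(6*l) + 5.042*exp(5*l) + 20.5756*exp(4*l) - 9.1158*exp(3*l) - 11.6112*exp(2*l) + 13.8852*exp(l) + 37.0881)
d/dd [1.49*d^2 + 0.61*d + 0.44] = 2.98*d + 0.61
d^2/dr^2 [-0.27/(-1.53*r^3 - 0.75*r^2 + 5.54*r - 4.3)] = (-(2.4786*r + 0.405)*(1.53*r^3 + 0.75*r^2 - 5.54*r + 4.3) + 0.27*(4.59*r^2 + 1.5*r - 5.54)*(9.18*r^2 + 3.0*r - 11.08))/(1.53*r^3 + 0.75*r^2 - 5.54*r + 4.3)^3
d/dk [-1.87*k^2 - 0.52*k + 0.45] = -3.74*k - 0.52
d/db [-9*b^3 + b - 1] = 1 - 27*b^2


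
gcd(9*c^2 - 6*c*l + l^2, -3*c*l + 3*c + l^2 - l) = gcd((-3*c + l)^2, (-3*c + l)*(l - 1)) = 3*c - l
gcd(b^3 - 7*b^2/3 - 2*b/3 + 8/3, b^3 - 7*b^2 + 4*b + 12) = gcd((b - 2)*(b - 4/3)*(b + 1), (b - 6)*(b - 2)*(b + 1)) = b^2 - b - 2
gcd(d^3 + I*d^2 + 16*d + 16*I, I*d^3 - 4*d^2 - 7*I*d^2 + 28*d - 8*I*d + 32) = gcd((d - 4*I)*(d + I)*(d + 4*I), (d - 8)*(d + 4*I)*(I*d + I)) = d + 4*I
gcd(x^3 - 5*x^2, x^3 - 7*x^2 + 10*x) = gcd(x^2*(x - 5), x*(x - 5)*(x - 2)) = x^2 - 5*x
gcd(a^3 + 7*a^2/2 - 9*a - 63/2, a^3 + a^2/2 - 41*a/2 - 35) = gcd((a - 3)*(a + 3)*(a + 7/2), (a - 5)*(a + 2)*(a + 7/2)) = a + 7/2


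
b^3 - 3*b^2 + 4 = (b - 2)^2*(b + 1)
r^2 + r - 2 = (r - 1)*(r + 2)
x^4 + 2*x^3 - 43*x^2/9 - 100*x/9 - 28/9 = (x - 7/3)*(x + 1/3)*(x + 2)^2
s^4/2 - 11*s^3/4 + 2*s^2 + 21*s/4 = s*(s/2 + 1/2)*(s - 7/2)*(s - 3)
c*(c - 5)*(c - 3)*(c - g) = c^4 - c^3*g - 8*c^3 + 8*c^2*g + 15*c^2 - 15*c*g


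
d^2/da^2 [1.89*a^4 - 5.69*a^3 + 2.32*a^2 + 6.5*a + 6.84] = 22.68*a^2 - 34.14*a + 4.64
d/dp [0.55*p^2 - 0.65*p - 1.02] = 1.1*p - 0.65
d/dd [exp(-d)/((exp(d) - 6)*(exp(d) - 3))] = 3*(-exp(2*d) + 6*exp(d) - 6)*exp(-d)/(exp(4*d) - 18*exp(3*d) + 117*exp(2*d) - 324*exp(d) + 324)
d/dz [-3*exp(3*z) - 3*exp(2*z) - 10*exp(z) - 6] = (-9*exp(2*z) - 6*exp(z) - 10)*exp(z)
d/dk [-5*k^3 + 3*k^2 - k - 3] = -15*k^2 + 6*k - 1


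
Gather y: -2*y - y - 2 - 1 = -3*y - 3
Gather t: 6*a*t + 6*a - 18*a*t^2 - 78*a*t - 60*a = -18*a*t^2 - 72*a*t - 54*a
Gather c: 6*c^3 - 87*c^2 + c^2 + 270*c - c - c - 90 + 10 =6*c^3 - 86*c^2 + 268*c - 80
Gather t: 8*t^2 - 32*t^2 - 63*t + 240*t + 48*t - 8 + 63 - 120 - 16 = -24*t^2 + 225*t - 81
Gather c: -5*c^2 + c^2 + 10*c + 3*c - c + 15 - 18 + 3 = -4*c^2 + 12*c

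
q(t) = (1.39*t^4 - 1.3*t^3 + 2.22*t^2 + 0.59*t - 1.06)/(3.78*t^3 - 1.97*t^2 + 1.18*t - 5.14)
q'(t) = (-11.34*t^2 + 3.94*t - 1.18)*(1.39*t^4 - 1.3*t^3 + 2.22*t^2 + 0.59*t - 1.06)/(3.78*t^3 - 1.97*t^2 + 1.18*t - 5.14)^2 + (5.56*t^3 - 3.9*t^2 + 4.44*t + 0.59)/(3.78*t^3 - 1.97*t^2 + 1.18*t - 5.14)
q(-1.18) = -0.40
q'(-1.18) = 0.68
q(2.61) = 1.10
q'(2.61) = 0.18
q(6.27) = 2.24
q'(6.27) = 0.35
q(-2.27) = -0.98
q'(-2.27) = 0.44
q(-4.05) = -1.68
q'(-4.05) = 0.37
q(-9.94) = -3.84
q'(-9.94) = 0.37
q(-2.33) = -1.01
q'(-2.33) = 0.43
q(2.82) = 1.14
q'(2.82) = 0.22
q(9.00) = 3.21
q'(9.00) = 0.36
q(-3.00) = -1.28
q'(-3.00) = 0.39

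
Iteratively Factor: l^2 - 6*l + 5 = (l - 5)*(l - 1)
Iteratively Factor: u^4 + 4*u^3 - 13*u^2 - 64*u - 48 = (u + 3)*(u^3 + u^2 - 16*u - 16) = (u + 3)*(u + 4)*(u^2 - 3*u - 4) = (u + 1)*(u + 3)*(u + 4)*(u - 4)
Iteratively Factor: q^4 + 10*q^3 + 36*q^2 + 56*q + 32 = (q + 2)*(q^3 + 8*q^2 + 20*q + 16) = (q + 2)^2*(q^2 + 6*q + 8) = (q + 2)^2*(q + 4)*(q + 2)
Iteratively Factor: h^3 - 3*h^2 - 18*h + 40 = (h + 4)*(h^2 - 7*h + 10) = (h - 5)*(h + 4)*(h - 2)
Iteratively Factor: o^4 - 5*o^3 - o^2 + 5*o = (o + 1)*(o^3 - 6*o^2 + 5*o) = (o - 5)*(o + 1)*(o^2 - o) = (o - 5)*(o - 1)*(o + 1)*(o)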